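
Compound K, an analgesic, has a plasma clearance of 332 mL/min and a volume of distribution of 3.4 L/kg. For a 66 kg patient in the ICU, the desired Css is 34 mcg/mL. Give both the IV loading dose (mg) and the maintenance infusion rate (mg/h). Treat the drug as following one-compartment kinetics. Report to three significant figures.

(a) 7630 mg; (b) 677 mg/h

Total Vd = 3.4 × 66 = 224.4 L
Loading: fill Vd to C_target → 224.4 L × 34 mg/L = 7630 mg
CL = 332 mL/min = 332 × 0.06 = 19.92 L/h
Infusion rate = 19.92 L/h × 34 mg/L = 677.3 mg/h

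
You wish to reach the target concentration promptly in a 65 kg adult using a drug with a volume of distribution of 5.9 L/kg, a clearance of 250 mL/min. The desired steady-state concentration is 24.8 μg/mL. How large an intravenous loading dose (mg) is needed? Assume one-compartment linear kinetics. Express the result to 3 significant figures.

9510 mg

Total Vd = 5.9 × 65 = 383.5 L
LD = Vd × C = 383.5 × 24.80 = 9511 mg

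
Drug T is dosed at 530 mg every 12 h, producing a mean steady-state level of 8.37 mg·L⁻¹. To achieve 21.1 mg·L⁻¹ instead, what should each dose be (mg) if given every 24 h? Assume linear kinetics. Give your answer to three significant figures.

With linear kinetics, Css is proportional to dose rate (D/τ) at fixed clearance.
D₂ = D₁ × (Css,target / Css,current) × (τ₂/τ₁) = 530 × (21.1/8.37) × (24/12) = 2672 mg

2670 mg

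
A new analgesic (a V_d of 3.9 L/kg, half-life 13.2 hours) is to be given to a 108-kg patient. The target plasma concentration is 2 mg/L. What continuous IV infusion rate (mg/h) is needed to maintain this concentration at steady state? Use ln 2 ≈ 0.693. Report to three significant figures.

Vd(total) = 108 kg × 3.9 L/kg = 421.2 L
k = 0.693/13.2 = 0.05250 h⁻¹, so CL = k·Vd = 0.05250 × 421.2 = 22.11 L/h
Infusion rate = CL × Css = 22.11 × 2 = 44.22 mg/h

44.2 mg/h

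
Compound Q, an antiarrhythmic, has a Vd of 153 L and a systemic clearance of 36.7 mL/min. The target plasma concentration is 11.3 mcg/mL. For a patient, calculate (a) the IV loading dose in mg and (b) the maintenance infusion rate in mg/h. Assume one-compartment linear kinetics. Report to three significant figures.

Loading dose = Vd × C = 153.0 × 11.3 = 1729 mg
CL = 36.7 mL/min × 60/1000 = 2.202 L/h
Infusion rate = 2.202 L/h × 11.3 mg/L = 24.88 mg/h

(a) 1730 mg; (b) 24.9 mg/h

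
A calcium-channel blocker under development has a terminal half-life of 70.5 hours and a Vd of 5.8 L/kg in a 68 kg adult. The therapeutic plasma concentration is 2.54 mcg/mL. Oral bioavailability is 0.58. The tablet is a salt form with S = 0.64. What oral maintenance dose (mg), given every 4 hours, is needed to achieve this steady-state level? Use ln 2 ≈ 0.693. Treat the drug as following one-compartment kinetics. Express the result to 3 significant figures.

106 mg

Vd(total) = 68 kg × 5.8 L/kg = 394.4 L
CL = 0.693 × Vd / t½ = 0.693 × 394.4 / 70.5 = 3.877 L/h
D = CL × Css × τ / F / S = 3.877 × 2.54 × 4 / 0.58 / 0.64 = 106.1 mg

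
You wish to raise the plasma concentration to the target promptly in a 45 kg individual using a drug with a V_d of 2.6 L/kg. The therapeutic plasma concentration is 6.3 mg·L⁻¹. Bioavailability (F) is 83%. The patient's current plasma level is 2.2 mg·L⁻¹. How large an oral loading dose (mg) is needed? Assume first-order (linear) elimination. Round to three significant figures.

Vd = 2.6 L/kg × 45 kg = 117.0 L
The loading dose fills Vd to the target concentration.
Concentration deficit ΔC = 6.3 − 2.2 = 4.100 mg/L
LD = Vd × ΔC / F = 117.0 × 4.100 / 0.83 = 578.0 mg

578 mg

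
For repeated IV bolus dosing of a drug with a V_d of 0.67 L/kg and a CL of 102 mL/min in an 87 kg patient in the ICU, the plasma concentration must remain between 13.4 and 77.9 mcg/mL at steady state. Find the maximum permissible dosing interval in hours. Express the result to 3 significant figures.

Vd = 0.67 L/kg × 87 kg = 58.29 L
Convert clearance: 102 mL/min × 60 min/h ÷ 1000 mL/L = 6.120 L/h
k = CL / Vd = 6.120 / 58.29 = 0.1050 h⁻¹
Between IV bolus doses, concentration decays as C = C₀·e^(−kτ), so C_peak/C_trough = e^(kτ).
τ_max = ln(C_peak/C_trough) / k = ln(77.9/13.4) / 0.1050 = 1.760 / 0.1050 = 16.76 h

16.8 h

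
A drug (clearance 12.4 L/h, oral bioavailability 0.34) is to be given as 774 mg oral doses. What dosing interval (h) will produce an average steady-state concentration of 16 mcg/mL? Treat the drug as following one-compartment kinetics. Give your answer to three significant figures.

1.33 h

F·D/τ = CL·Css → τ = F·D / (CL·Css).
τ = 0.34 × 774 / (12.4 × 16) = 1.326 h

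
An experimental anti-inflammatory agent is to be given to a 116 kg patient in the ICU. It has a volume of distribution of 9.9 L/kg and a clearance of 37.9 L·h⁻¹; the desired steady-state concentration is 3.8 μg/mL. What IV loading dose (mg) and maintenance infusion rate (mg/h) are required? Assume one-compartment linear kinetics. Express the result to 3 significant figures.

(a) 4360 mg; (b) 144 mg/h

Total Vd = 9.9 × 116 = 1148 L
Loading: fill Vd to C_target → 1148 L × 3.8 mg/L = 4362 mg
Maintenance: replace elimination → rate = CL × Css = 37.90 × 3.8 = 144.0 mg/h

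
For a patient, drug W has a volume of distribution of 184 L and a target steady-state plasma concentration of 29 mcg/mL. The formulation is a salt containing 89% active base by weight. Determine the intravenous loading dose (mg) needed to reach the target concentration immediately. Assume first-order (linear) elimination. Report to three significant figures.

The loading dose fills Vd to the target concentration.
LD = Vd × C / S = 184.0 × 29.00 / 0.89 = 5996 mg

6000 mg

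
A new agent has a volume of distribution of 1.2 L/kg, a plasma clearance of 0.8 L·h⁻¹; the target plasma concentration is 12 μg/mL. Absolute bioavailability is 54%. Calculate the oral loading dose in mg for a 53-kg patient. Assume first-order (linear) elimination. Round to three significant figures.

Vd = 1.2 L/kg × 53 kg = 63.60 L
LD is governed by Vd — clearance does not enter the loading-dose calculation.
LD = Vd × C / F = 63.60 × 12.00 / 0.54 = 1413 mg

1410 mg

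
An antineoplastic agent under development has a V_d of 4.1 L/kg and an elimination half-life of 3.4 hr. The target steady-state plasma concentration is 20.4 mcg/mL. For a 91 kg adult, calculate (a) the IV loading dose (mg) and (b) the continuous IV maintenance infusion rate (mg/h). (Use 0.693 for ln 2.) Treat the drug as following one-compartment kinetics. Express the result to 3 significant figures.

Vd = 4.1 L/kg × 91 kg = 373.1 L
LD = Vd × C = 373.1 × 20.4 = 7611 mg
CL = 0.693 × Vd / t½ = 0.693 × 373.1 / 3.4 = 76.05 L/h
Infusion rate = CL × Css = 76.05 × 20.4 = 1551 mg/h

(a) 7610 mg; (b) 1550 mg/h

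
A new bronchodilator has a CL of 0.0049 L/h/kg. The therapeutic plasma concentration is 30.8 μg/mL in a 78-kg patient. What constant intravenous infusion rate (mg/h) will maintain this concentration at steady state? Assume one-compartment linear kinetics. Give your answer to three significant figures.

CL = 0.0049 L/h/kg × 78 kg = 0.3822 L/h
Rate = CL × Css = 0.3822 × 30.8 = 11.77 mg/h

11.8 mg/h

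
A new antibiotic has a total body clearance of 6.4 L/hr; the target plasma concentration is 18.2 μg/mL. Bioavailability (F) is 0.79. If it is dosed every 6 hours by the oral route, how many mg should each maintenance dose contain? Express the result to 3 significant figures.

D = CL × Css × τ / F = 6.400 × 18.2 × 6 / 0.79 = 884.7 mg

885 mg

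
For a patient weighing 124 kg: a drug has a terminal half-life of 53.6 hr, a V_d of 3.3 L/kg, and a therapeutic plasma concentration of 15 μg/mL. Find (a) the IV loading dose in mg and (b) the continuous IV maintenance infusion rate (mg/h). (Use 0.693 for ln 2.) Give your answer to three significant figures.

Vd(total) = 124 kg × 3.3 L/kg = 409.2 L
LD = Vd × C = 409.2 × 15 = 6138 mg
CL = 0.693 × Vd / t½ = 0.693 × 409.2 / 53.6 = 5.291 L/h
Infusion rate = CL × Css = 5.291 × 15 = 79.37 mg/h

(a) 6140 mg; (b) 79.4 mg/h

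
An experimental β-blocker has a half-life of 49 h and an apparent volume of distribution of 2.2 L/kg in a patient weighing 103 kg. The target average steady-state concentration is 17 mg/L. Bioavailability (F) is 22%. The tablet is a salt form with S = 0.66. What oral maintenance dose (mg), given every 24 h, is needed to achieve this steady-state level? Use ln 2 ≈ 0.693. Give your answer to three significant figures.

9010 mg

Total Vd = 2.2 × 103 = 226.6 L
CL = ln 2 · Vd / t½ = 0.693 × 226.6 / 49 = 3.205 L/h
D = CL × Css × τ / F / S = 3.205 × 17 × 24 / 0.22 / 0.66 = 9006 mg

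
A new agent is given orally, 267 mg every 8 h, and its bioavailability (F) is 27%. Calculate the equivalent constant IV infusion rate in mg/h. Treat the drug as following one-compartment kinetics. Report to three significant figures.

9.01 mg/h

Equivalent systemic input: infusion rate = F·D/τ.
Rate = 0.27 × 267 / 8 = 9.011 mg/h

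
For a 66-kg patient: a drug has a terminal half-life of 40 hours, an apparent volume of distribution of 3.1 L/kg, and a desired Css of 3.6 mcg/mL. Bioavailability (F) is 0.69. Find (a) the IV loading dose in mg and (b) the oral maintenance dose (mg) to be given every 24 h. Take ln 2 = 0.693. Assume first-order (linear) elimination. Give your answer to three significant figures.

(a) 737 mg; (b) 444 mg

Total Vd = 3.1 × 66 = 204.6 L
LD = Vd × C = 204.6 × 3.6 = 736.6 mg
CL = 0.693 × Vd / t½ = 0.693 × 204.6 / 40 = 3.545 L/h
D = CL × Css × τ / F = 3.545 × 3.6 × 24 / 0.69 = 443.9 mg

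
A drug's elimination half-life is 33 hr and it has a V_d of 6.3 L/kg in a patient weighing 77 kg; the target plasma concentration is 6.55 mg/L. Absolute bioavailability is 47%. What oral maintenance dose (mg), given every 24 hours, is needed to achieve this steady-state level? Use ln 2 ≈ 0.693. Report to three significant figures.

Total Vd = 6.3 × 77 = 485.1 L
k = 0.693/33 = 0.02100 h⁻¹, so CL = k·Vd = 0.02100 × 485.1 = 10.19 L/h
D = CL × Css × τ / F = 10.19 × 6.55 × 24 / 0.47 = 3408 mg

3410 mg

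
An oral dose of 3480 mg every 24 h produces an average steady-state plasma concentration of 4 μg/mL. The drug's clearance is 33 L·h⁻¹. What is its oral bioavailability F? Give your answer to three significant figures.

F·D/τ = CL·Css at steady state → F = CL·Css·τ / D.
F = 33 × 4 × 24 / 3480 = 0.910

0.910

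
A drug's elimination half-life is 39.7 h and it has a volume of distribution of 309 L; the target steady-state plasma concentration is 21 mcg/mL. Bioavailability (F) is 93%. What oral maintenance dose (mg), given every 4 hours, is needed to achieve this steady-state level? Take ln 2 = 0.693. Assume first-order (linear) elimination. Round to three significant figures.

CL = ln 2 · Vd / t½ = 0.693 × 309.0 / 39.7 = 5.394 L/h
D = CL × Css × τ / F = 5.394 × 21 × 4 / 0.93 = 487.2 mg

487 mg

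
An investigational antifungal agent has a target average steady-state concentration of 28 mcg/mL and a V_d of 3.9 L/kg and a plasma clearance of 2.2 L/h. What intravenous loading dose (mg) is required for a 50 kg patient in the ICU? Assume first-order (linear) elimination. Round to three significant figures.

Total Vd = 3.9 × 50 = 195.0 L
LD = Vd × C = 195.0 × 28.00 = 5460 mg

5460 mg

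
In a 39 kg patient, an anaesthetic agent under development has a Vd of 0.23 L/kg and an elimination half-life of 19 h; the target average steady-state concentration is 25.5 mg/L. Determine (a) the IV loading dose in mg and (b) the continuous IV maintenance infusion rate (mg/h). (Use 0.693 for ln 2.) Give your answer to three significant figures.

Vd = 0.23 L/kg × 39 kg = 8.970 L
LD = Vd × C = 8.970 × 25.5 = 228.7 mg
CL = 0.693 × Vd / t½ = 0.693 × 8.970 / 19 = 0.3272 L/h
Infusion rate = CL × Css = 0.3272 × 25.5 = 8.344 mg/h

(a) 229 mg; (b) 8.34 mg/h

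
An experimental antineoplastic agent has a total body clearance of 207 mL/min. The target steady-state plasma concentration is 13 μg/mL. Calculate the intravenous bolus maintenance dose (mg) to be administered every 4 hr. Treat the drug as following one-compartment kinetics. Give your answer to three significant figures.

CL = 207 mL/min = 207 × 0.06 = 12.42 L/h
At steady state, dose per interval replaces the amount cleared in that interval: D/τ = CL·Css.
D = CL × Css × τ = 12.42 × 13 × 4 = 645.8 mg

646 mg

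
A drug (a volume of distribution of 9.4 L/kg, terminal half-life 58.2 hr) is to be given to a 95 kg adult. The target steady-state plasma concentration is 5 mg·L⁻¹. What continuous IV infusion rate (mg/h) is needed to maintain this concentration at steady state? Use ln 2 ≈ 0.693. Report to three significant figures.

Vd = 9.4 L/kg × 95 kg = 893.0 L
k = 0.693/58.2 = 0.01191 h⁻¹, so CL = k·Vd = 0.01191 × 893.0 = 10.64 L/h
Infusion rate = CL × Css = 10.64 × 5 = 53.20 mg/h

53.2 mg/h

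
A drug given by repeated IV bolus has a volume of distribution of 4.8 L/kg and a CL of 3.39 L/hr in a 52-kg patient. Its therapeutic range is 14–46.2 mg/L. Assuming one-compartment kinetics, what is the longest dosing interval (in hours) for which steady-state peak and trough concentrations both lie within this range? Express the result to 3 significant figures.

Vd = 4.8 L/kg × 52 kg = 249.6 L
k = CL / Vd = 3.390 / 249.6 = 0.01358 h⁻¹
Between IV bolus doses, concentration decays as C = C₀·e^(−kτ), so C_peak/C_trough = e^(kτ).
τ_max = ln(C_peak/C_trough) / k = ln(46.2/14) / 0.01358 = 1.194 / 0.01358 = 87.92 h

87.9 h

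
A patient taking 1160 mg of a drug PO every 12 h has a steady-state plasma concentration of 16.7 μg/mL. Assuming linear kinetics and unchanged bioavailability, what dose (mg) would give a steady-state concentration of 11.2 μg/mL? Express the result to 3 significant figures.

778 mg

With linear kinetics, Css is proportional to dose rate (D/τ) at fixed clearance.
D₂ = D₁ × (Css,target / Css,current) = 1160 × 11.2/16.7 = 778.0 mg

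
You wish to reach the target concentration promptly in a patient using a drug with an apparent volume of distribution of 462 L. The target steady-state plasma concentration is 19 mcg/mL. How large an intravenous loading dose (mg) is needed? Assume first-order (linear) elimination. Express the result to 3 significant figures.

8780 mg

The loading dose fills Vd to the target concentration.
LD = Vd × C = 462.0 × 19.00 = 8778 mg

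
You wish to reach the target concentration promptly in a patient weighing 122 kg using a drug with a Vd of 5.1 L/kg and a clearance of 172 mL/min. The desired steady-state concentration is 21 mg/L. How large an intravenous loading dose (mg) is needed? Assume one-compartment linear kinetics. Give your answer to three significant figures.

13100 mg

Total Vd = 5.1 × 122 = 622.2 L
LD = Vd × C = 622.2 × 21.00 = 13070 mg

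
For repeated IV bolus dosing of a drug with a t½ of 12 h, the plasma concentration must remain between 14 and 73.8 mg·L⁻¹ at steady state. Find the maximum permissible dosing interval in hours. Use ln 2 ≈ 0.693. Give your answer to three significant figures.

28.8 h

k = 0.693 / t½ = 0.693 / 12 = 0.05775 h⁻¹
Between IV bolus doses, concentration decays as C = C₀·e^(−kτ), so C_peak/C_trough = e^(kτ).
τ_max = ln(C_peak/C_trough) / k = ln(73.8/14) / 0.05775 = 1.662 / 0.05775 = 28.78 h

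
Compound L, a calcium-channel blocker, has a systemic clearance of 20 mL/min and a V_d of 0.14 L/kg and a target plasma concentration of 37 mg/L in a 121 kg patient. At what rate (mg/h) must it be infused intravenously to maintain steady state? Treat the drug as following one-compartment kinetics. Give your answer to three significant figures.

44.4 mg/h

CL = 20 mL/min × 60/1000 = 1.200 L/h
Rate = CL × Css = 1.200 × 37 = 44.40 mg/h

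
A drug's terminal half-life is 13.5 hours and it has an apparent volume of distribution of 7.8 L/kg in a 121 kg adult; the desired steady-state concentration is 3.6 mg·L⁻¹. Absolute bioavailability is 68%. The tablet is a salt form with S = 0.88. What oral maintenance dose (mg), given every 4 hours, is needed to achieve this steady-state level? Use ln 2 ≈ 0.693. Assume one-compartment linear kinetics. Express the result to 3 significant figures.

Vd = 7.8 L/kg × 121 kg = 943.8 L
k = 0.693/13.5 = 0.05133 h⁻¹, so CL = k·Vd = 0.05133 × 943.8 = 48.45 L/h
D = CL × Css × τ / F / S = 48.45 × 3.6 × 4 / 0.68 / 0.88 = 1166 mg

1170 mg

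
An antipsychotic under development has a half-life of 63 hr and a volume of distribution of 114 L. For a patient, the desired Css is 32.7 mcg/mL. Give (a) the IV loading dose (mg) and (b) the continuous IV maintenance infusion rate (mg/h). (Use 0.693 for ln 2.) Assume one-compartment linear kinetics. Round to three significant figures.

(a) 3730 mg; (b) 41.0 mg/h

LD = Vd × C = 114.0 × 32.7 = 3728 mg
CL = 0.693 × Vd / t½ = 0.693 × 114.0 / 63 = 1.254 L/h
Infusion rate = CL × Css = 1.254 × 32.7 = 41.01 mg/h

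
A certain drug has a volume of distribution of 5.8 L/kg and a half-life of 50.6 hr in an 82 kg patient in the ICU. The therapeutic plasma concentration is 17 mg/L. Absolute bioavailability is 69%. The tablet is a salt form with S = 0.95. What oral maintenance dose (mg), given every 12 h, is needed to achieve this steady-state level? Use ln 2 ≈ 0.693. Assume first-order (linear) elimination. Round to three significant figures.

2030 mg

Vd(total) = 82 kg × 5.8 L/kg = 475.6 L
CL = ln 2 · Vd / t½ = 0.693 × 475.6 / 50.6 = 6.514 L/h
D = CL × Css × τ / F / S = 6.514 × 17 × 12 / 0.69 / 0.95 = 2027 mg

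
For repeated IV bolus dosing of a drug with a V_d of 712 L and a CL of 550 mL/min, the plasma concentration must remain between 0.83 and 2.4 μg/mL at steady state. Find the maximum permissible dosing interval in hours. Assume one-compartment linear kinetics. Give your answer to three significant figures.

22.9 h

Convert clearance: 550 mL/min × 60 min/h ÷ 1000 mL/L = 33.00 L/h
k = CL / Vd = 33.00 / 712.0 = 0.04635 h⁻¹
Between IV bolus doses, concentration decays as C = C₀·e^(−kτ), so C_peak/C_trough = e^(kτ).
τ_max = ln(C_peak/C_trough) / k = ln(2.4/0.83) / 0.04635 = 1.062 / 0.04635 = 22.91 h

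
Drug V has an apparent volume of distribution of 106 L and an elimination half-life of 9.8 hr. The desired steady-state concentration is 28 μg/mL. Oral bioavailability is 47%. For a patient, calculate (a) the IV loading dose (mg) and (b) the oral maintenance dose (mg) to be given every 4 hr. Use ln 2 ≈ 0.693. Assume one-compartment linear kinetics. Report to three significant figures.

(a) 2970 mg; (b) 1790 mg

LD = Vd × C = 106.0 × 28 = 2968 mg
CL = 0.693 × Vd / t½ = 0.693 × 106.0 / 9.8 = 7.496 L/h
D = CL × Css × τ / F = 7.496 × 28 × 4 / 0.47 = 1786 mg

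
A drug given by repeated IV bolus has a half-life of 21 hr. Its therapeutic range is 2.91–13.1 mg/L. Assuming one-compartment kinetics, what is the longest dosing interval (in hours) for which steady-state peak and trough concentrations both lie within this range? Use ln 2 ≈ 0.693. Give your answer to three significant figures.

k = 0.693 / t½ = 0.693 / 21 = 0.03300 h⁻¹
Between IV bolus doses, concentration decays as C = C₀·e^(−kτ), so C_peak/C_trough = e^(kτ).
τ_max = ln(C_peak/C_trough) / k = ln(13.1/2.91) / 0.03300 = 1.504 / 0.03300 = 45.58 h

45.6 h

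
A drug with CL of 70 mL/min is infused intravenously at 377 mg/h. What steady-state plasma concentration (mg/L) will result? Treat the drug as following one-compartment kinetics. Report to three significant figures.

Convert clearance: 70 mL/min × 60 min/h ÷ 1000 mL/L = 4.200 L/h
Css = rate / CL = 377 / 4.200 = 89.76 mg/L

89.8 mg/L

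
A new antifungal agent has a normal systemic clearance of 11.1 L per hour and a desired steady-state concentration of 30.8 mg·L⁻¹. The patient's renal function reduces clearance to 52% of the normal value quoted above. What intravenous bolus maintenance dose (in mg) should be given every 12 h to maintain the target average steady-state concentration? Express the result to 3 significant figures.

2130 mg

Patient clearance = 0.52 × 11.10 = 5.772 L/h
D = CL × Css × τ = 5.772 × 30.8 × 12 = 2133 mg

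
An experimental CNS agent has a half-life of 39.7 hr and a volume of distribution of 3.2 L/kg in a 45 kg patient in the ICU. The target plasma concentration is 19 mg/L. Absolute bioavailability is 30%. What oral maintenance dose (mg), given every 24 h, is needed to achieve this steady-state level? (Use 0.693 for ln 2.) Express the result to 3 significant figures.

3820 mg

Total Vd = 3.2 × 45 = 144.0 L
k = 0.693/39.7 = 0.01746 h⁻¹, so CL = k·Vd = 0.01746 × 144.0 = 2.514 L/h
D = CL × Css × τ / F = 2.514 × 19 × 24 / 0.3 = 3821 mg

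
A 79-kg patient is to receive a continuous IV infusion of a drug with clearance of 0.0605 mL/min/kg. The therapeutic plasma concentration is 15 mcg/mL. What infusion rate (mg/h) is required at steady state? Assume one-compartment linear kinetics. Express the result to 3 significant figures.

CL = 0.0605 mL/min/kg × 79 kg = 4.780 mL/min = 4.780 × 60/1000 = 0.2868 L/h
Infusion rate = CL · Css = 0.2868 L/h × 15 mg/L = 4.302 mg/h

4.30 mg/h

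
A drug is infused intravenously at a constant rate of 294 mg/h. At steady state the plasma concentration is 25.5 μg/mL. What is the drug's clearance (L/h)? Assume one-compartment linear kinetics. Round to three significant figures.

At steady state, infusion rate = CL × Css, so CL = rate / Css.
CL = 294 / 25.5 = 11.53 L/h

11.5 L/h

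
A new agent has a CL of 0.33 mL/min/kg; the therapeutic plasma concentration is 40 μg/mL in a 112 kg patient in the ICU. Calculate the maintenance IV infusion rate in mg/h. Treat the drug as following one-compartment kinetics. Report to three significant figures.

CL = 0.33 mL/min/kg × 112 kg = 36.96 mL/min = 36.96 × 60/1000 = 2.218 L/h
At steady state, infusion rate equals elimination rate: rate in = CL × Css.
Rate = CL × Css = 2.218 × 40 = 88.72 mg/h

88.7 mg/h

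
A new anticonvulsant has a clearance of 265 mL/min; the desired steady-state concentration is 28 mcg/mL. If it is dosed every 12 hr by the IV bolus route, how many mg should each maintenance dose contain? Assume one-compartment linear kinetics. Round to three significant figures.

5340 mg

Convert clearance: 265 mL/min × 60 min/h ÷ 1000 mL/L = 15.90 L/h
D = CL × Css × τ = 15.90 × 28 × 12 = 5342 mg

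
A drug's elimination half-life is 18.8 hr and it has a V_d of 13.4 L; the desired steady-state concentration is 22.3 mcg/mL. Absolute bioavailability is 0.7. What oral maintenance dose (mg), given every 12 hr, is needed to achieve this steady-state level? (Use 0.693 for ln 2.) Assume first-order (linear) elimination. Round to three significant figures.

189 mg

k = 0.693/18.8 = 0.03686 h⁻¹, so CL = k·Vd = 0.03686 × 13.40 = 0.4939 L/h
D = CL × Css × τ / F = 0.4939 × 22.3 × 12 / 0.7 = 188.8 mg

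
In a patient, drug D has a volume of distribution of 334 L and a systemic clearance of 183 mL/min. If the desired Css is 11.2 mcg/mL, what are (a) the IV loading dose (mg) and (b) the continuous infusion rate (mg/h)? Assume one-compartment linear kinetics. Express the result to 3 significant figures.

(a) 3740 mg; (b) 123 mg/h

Loading dose = Vd × C = 334.0 × 11.2 = 3741 mg
CL = 183 mL/min = 183 × 0.06 = 10.98 L/h
Maintenance infusion rate = CL × Css = 10.98 × 11.2 = 123.0 mg/h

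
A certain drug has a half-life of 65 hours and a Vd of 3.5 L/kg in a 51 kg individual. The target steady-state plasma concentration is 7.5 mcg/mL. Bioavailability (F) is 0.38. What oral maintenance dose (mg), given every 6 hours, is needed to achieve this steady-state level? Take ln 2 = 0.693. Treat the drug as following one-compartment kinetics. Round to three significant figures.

225 mg

Total Vd = 3.5 × 51 = 178.5 L
CL = 0.693 × Vd / t½ = 0.693 × 178.5 / 65 = 1.903 L/h
D = CL × Css × τ / F = 1.903 × 7.5 × 6 / 0.38 = 225.4 mg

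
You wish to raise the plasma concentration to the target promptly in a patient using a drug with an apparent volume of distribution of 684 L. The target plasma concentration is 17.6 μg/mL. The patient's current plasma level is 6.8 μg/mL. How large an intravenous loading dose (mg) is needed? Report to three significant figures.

The loading dose fills Vd to the target concentration.
Concentration deficit ΔC = 17.6 − 6.8 = 10.80 mg/L
LD = Vd × ΔC = 684.0 × 10.80 = 7387 mg

7390 mg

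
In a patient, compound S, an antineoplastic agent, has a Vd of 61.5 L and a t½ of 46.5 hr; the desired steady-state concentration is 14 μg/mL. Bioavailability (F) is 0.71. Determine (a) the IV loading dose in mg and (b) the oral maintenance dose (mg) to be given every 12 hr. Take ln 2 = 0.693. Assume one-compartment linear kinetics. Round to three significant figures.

LD = Vd × C = 61.50 × 14 = 861.0 mg
CL = 0.693 × Vd / t½ = 0.693 × 61.50 / 46.5 = 0.9165 L/h
D = CL × Css × τ / F = 0.9165 × 14 × 12 / 0.71 = 216.9 mg

(a) 861 mg; (b) 217 mg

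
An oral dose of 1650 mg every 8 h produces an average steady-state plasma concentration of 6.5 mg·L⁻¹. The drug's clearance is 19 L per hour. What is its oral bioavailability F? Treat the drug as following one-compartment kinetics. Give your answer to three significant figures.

0.599

F·D/τ = CL·Css at steady state → F = CL·Css·τ / D.
F = 19 × 6.5 × 8 / 1650 = 0.599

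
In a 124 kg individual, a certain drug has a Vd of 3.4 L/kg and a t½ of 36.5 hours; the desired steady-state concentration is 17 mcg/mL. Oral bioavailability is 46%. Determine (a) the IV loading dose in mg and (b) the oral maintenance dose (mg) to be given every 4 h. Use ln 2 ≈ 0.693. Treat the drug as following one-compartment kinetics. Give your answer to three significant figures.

Vd(total) = 124 kg × 3.4 L/kg = 421.6 L
LD = Vd × C = 421.6 × 17 = 7167 mg
CL = 0.693 × Vd / t½ = 0.693 × 421.6 / 36.5 = 8.005 L/h
D = CL × Css × τ / F = 8.005 × 17 × 4 / 0.46 = 1183 mg

(a) 7170 mg; (b) 1180 mg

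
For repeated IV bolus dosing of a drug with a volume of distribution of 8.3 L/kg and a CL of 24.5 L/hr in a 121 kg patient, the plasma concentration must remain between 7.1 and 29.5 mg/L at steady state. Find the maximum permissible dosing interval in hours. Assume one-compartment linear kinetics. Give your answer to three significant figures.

Vd(total) = 121 kg × 8.3 L/kg = 1004 L
k = CL / Vd = 24.50 / 1004 = 0.02440 h⁻¹
Between IV bolus doses, concentration decays as C = C₀·e^(−kτ), so C_peak/C_trough = e^(kτ).
τ_max = ln(C_peak/C_trough) / k = ln(29.5/7.1) / 0.02440 = 1.424 / 0.02440 = 58.36 h

58.4 h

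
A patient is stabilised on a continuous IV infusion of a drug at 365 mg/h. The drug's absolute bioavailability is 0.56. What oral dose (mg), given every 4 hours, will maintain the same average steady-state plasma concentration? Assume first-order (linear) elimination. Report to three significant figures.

To maintain the same Css, the systemic dosing rate must be unchanged: F·D/τ = infusion rate.
D = rate × τ / F = 365 × 4 / 0.56 = 2607 mg

2610 mg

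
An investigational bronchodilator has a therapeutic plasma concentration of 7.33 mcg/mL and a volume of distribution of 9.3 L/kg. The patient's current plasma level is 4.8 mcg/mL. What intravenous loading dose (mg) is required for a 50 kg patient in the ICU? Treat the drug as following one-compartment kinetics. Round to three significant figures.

Total Vd = 9.3 × 50 = 465.0 L
Concentration deficit ΔC = 7.33 − 4.8 = 2.530 mg/L
LD = Vd × ΔC = 465.0 × 2.530 = 1176 mg

1180 mg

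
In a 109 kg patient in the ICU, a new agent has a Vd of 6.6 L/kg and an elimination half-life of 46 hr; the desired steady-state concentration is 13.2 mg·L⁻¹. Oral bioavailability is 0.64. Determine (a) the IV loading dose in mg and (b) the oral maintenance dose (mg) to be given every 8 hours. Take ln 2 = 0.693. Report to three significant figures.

(a) 9500 mg; (b) 1790 mg

Vd(total) = 109 kg × 6.6 L/kg = 719.4 L
LD = Vd × C = 719.4 × 13.2 = 9496 mg
CL = 0.693 × Vd / t½ = 0.693 × 719.4 / 46 = 10.84 L/h
D = CL × Css × τ / F = 10.84 × 13.2 × 8 / 0.64 = 1789 mg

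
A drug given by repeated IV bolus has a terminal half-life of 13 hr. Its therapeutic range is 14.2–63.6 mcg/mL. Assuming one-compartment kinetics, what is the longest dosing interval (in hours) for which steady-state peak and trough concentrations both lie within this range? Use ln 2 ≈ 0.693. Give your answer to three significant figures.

28.1 h

k = 0.693 / t½ = 0.693 / 13 = 0.05331 h⁻¹
Between IV bolus doses, concentration decays as C = C₀·e^(−kτ), so C_peak/C_trough = e^(kτ).
τ_max = ln(C_peak/C_trough) / k = ln(63.6/14.2) / 0.05331 = 1.499 / 0.05331 = 28.12 h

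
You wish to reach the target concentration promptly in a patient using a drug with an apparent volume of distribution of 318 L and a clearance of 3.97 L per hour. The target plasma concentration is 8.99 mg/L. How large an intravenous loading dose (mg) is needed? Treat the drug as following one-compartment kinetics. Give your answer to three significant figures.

Loading dose depends on Vd (not clearance): it fills the distribution volume.
LD = Vd × C = 318.0 × 8.990 = 2859 mg

2860 mg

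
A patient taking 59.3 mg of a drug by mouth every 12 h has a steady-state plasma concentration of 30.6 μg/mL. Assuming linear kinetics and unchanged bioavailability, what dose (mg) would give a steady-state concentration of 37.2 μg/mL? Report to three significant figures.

72.1 mg

For first-order elimination, Css ∝ F·D/(CL·τ); F and CL are unchanged, so Css ∝ D/τ.
D₂ = D₁ × (Css,target / Css,current) = 59.3 × 37.2/30.6 = 72.09 mg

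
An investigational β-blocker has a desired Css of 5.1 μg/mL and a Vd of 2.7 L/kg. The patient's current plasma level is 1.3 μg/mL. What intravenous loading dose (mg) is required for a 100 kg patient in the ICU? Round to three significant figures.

Total Vd = 2.7 × 100 = 270.0 L
Concentration deficit ΔC = 5.1 − 1.3 = 3.800 mg/L
LD = Vd × ΔC = 270.0 × 3.800 = 1026 mg

1030 mg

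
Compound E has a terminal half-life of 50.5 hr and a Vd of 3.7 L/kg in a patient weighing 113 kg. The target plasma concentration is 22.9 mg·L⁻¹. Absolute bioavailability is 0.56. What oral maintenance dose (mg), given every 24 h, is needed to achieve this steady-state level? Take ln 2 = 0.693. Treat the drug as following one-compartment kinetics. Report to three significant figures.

Total Vd = 3.7 × 113 = 418.1 L
k = 0.693/50.5 = 0.01372 h⁻¹, so CL = k·Vd = 0.01372 × 418.1 = 5.736 L/h
D = CL × Css × τ / F = 5.736 × 22.9 × 24 / 0.56 = 5629 mg

5630 mg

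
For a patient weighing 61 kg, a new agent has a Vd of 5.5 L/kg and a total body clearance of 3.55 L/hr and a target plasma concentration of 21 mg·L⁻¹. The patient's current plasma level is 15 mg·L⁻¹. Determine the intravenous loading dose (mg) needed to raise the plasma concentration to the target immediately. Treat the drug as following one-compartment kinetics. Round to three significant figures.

2010 mg

Vd = 5.5 L/kg × 61 kg = 335.5 L
The loading dose fills Vd to the target concentration; clearance is irrelevant here.
Concentration deficit ΔC = 21 − 15 = 6.000 mg/L
LD = Vd × ΔC = 335.5 × 6.000 = 2013 mg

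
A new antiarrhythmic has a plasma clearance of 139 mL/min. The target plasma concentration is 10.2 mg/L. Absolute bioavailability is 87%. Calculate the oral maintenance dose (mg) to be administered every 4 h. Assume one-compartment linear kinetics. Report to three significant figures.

391 mg

CL = 139 mL/min = 139 × 0.06 = 8.340 L/h
D = CL × Css × τ / F = 8.340 × 10.2 × 4 / 0.87 = 391.1 mg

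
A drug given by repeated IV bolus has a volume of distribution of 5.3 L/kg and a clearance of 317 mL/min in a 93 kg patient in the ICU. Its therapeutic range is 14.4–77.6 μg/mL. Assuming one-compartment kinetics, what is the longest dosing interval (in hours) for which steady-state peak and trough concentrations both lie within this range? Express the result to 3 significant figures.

Total Vd = 5.3 × 93 = 492.9 L
CL = 317 mL/min = 317 × 0.06 = 19.02 L/h
k = CL / Vd = 19.02 / 492.9 = 0.03859 h⁻¹
Between IV bolus doses, concentration decays as C = C₀·e^(−kτ), so C_peak/C_trough = e^(kτ).
τ_max = ln(C_peak/C_trough) / k = ln(77.6/14.4) / 0.03859 = 1.684 / 0.03859 = 43.64 h

43.6 h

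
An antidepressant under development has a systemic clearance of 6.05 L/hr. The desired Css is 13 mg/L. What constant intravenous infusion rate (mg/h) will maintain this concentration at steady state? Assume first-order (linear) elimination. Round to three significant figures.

At steady state, infusion rate equals elimination rate: rate in = CL × Css.
Rate = CL × Css = 6.050 × 13 = 78.65 mg/h

78.7 mg/h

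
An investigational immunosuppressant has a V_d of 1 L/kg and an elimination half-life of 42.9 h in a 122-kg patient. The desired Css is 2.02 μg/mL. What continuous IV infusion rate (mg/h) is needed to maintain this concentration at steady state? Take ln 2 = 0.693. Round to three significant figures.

3.98 mg/h

Total Vd = 1 × 122 = 122.0 L
k = 0.693/42.9 = 0.01615 h⁻¹, so CL = k·Vd = 0.01615 × 122.0 = 1.970 L/h
Infusion rate = CL × Css = 1.970 × 2.02 = 3.979 mg/h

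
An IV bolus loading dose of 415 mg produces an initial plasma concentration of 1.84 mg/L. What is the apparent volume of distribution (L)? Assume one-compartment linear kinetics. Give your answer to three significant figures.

226 L

Immediately after an IV bolus, C₀ = Dose / Vd, so Vd = Dose / C₀.
Vd = 415 / 1.84 = 225.5 L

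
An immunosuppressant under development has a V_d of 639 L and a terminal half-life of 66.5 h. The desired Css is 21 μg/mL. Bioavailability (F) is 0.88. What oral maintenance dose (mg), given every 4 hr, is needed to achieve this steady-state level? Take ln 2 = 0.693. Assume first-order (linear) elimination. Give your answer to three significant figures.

636 mg

CL = ln 2 · Vd / t½ = 0.693 × 639.0 / 66.5 = 6.659 L/h
D = CL × Css × τ / F = 6.659 × 21 × 4 / 0.88 = 635.6 mg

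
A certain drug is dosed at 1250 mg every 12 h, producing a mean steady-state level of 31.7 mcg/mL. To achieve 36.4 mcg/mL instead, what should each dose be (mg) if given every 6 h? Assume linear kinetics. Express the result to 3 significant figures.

718 mg

For first-order elimination, Css ∝ F·D/(CL·τ); F and CL are unchanged, so Css ∝ D/τ.
D₂ = D₁ × (Css,target / Css,current) × (τ₂/τ₁) = 1250 × (36.4/31.7) × (6/12) = 717.7 mg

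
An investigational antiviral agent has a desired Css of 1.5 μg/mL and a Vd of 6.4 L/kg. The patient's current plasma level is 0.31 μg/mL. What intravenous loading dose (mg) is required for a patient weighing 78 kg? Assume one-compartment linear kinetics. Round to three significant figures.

594 mg

Total Vd = 6.4 × 78 = 499.2 L
Concentration deficit ΔC = 1.5 − 0.31 = 1.190 mg/L
LD = Vd × ΔC = 499.2 × 1.190 = 594.0 mg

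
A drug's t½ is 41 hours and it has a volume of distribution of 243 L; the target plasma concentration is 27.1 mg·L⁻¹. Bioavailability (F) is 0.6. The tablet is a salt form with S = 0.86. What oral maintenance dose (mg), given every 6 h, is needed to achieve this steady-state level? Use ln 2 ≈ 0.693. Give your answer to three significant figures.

1290 mg

k = 0.693/41 = 0.01690 h⁻¹, so CL = k·Vd = 0.01690 × 243.0 = 4.107 L/h
D = CL × Css × τ / F / S = 4.107 × 27.1 × 6 / 0.6 / 0.86 = 1294 mg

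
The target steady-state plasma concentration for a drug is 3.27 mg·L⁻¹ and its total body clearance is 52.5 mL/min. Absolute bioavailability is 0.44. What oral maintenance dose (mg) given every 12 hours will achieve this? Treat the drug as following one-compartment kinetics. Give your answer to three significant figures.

281 mg

Convert clearance: 52.5 mL/min × 60 min/h ÷ 1000 mL/L = 3.150 L/h
At steady state, dose per interval replaces the amount cleared in that interval: F·D/τ = CL·Css.
D = CL × Css × τ / F = 3.150 × 3.27 × 12 / 0.44 = 280.9 mg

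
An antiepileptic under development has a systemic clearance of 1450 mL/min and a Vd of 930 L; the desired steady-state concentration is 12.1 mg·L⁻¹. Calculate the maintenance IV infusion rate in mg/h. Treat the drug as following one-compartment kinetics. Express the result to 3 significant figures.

1050 mg/h

CL = 1450 mL/min = 1450 × 0.06 = 87.00 L/h
R₀ = 87.00 × 12.1 = 1053 mg/h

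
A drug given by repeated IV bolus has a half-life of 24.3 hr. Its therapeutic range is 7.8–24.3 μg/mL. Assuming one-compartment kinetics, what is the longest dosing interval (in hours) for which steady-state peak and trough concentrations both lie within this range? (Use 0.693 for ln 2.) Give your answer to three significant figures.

k = 0.693 / t½ = 0.693 / 24.3 = 0.02852 h⁻¹
Between IV bolus doses, concentration decays as C = C₀·e^(−kτ), so C_peak/C_trough = e^(kτ).
τ_max = ln(C_peak/C_trough) / k = ln(24.3/7.8) / 0.02852 = 1.136 / 0.02852 = 39.83 h

39.8 h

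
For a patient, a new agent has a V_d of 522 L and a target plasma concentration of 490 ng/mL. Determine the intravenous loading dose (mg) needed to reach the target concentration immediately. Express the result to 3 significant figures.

256 mg

C = 490 ng/mL = 0.4900 mg/L
LD = Vd × C = 522.0 × 0.4900 = 255.8 mg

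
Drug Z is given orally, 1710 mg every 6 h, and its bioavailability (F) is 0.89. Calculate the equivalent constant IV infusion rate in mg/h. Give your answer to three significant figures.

Equivalent systemic input: infusion rate = F·D/τ.
Rate = 0.89 × 1710 / 6 = 253.7 mg/h

254 mg/h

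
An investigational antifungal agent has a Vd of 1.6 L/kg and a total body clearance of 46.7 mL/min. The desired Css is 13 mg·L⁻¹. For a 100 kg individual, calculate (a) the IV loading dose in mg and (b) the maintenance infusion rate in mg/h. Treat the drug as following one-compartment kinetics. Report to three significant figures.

Vd = 1.6 L/kg × 100 kg = 160.0 L
LD = Vd · C_target = 160.0 × 13 = 2080 mg
Convert clearance: 46.7 mL/min × 60 min/h ÷ 1000 mL/L = 2.802 L/h
Maintenance: replace elimination → rate = CL × Css = 2.802 × 13 = 36.43 mg/h

(a) 2080 mg; (b) 36.4 mg/h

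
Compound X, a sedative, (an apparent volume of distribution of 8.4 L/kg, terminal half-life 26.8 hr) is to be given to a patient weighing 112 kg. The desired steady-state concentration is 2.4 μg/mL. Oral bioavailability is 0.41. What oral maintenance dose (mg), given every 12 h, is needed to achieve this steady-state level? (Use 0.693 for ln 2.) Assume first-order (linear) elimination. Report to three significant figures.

1710 mg

Total Vd = 8.4 × 112 = 940.8 L
CL = 0.693 × Vd / t½ = 0.693 × 940.8 / 26.8 = 24.33 L/h
D = CL × Css × τ / F = 24.33 × 2.4 × 12 / 0.41 = 1709 mg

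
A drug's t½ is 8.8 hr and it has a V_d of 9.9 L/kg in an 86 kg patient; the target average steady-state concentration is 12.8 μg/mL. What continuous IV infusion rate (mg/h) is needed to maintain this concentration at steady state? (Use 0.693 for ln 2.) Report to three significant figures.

858 mg/h

Vd = 9.9 L/kg × 86 kg = 851.4 L
CL = ln 2 · Vd / t½ = 0.693 × 851.4 / 8.8 = 67.05 L/h
Infusion rate = CL × Css = 67.05 × 12.8 = 858.2 mg/h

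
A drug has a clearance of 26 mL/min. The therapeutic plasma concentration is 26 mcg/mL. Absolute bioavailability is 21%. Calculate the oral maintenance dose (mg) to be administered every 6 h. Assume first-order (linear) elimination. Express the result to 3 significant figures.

CL = 26 mL/min = 26 × 0.06 = 1.560 L/h
At steady state, dose per interval replaces the amount cleared in that interval: F·D/τ = CL·Css.
D = CL × Css × τ / F = 1.560 × 26 × 6 / 0.21 = 1159 mg

1160 mg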